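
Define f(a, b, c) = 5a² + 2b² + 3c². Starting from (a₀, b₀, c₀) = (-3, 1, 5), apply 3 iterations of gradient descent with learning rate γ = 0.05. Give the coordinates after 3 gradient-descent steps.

∇f = (10a, 4b, 6c)
Step 1: at (-3, 1, 5), ∇f = (-30, 4, 30) → (-3, 1, 5) − 0.05·(-30, 4, 30) = (-1.5, 0.8, 3.5)
Step 2: at (-1.5, 0.8, 3.5), ∇f = (-15, 3.2, 21) → (-1.5, 0.8, 3.5) − 0.05·(-15, 3.2, 21) = (-0.75, 0.64, 2.45)
Step 3: at (-0.75, 0.64, 2.45), ∇f = (-7.5, 2.56, 14.7) → (-0.75, 0.64, 2.45) − 0.05·(-7.5, 2.56, 14.7) = (-0.375, 0.512, 1.715)

(-0.375, 0.512, 1.715)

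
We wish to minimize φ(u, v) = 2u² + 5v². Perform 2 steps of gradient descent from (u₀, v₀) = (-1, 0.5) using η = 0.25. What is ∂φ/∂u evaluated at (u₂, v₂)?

∇φ = (4u, 10v)
(u₁, v₁) = (-1, 0.5) − 0.25·(-4, 5) = (0, -0.75)
(u₂, v₂) = (0, -0.75) − 0.25·(0, -7.5) = (0, 1.125)
∂φ/∂u at (0, 1.125) = 0

0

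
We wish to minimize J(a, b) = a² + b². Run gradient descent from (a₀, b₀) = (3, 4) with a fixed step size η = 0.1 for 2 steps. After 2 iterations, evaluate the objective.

∇J = (2a, 2b)
(a₁, b₁) = (3, 4) − 0.1·(6, 8) = (2.4, 3.2)
(a₂, b₂) = (2.4, 3.2) − 0.1·(4.8, 6.4) = (1.92, 2.56)
J(1.92, 2.56) = 10.24

10.24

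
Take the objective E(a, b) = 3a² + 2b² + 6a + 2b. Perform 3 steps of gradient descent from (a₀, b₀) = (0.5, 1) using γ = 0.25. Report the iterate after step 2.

∇E = (6a + 6, 4b + 2)
(a₁, b₁) = (0.5, 1) − 0.25·(9, 6) = (-1.75, -0.5)
(a₂, b₂) = (-1.75, -0.5) − 0.25·(-4.5, 0) = (-0.625, -0.5)

(-0.625, -0.5)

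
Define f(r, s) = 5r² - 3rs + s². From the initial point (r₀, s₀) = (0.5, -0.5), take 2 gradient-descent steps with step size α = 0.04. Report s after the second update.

∇f = (10r - 3s, -3r + 2s)
(r₁, s₁) = (0.5, -0.5) − 0.04·(6.5, -2.5) = (0.24, -0.4)
(r₂, s₂) = (0.24, -0.4) − 0.04·(3.6, -1.52) = (0.096, -0.3392)
s = -0.3392

-0.3392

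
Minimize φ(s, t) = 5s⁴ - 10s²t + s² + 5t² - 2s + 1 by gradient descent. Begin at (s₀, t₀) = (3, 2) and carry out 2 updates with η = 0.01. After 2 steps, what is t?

∇φ = (20s³ - 20st + 2s - 2, -10s² + 10t)
(s₁, t₁) = (3, 2) − 0.01·(424, -70) = (-1.24, 2.7)
(s₂, t₂) = (-1.24, 2.7) − 0.01·(24.34752, 11.624) = (-1.4834752, 2.58376)
t = 2.58376

2.58376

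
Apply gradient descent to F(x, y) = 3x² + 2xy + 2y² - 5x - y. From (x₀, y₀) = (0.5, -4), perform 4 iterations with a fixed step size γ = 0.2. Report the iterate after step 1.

∇F = (6x + 2y - 5, 2x + 4y - 1)
Step 1: at (0.5, -4), ∇F = (-10, -16) → (0.5, -4) − 0.2·(-10, -16) = (2.5, -0.8)

(2.5, -0.8)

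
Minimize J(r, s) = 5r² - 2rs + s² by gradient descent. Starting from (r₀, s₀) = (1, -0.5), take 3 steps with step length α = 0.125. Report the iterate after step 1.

∇J = (10r - 2s, -2r + 2s)
Step 1: at (1, -0.5), ∇J = (11, -3) → (1, -0.5) − 0.125·(11, -3) = (-0.375, -0.125)

(-0.375, -0.125)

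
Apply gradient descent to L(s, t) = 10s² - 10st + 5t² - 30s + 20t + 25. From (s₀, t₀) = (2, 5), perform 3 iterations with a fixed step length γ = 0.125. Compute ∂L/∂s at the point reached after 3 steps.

603.75

∇L = (20s - 10t - 30, -10s + 10t + 20)
Step 1: at (2, 5), ∇L = (-40, 50) → (2, 5) − 0.125·(-40, 50) = (7, -1.25)
Step 2: at (7, -1.25), ∇L = (122.5, -62.5) → (7, -1.25) − 0.125·(122.5, -62.5) = (-8.3125, 6.5625)
Step 3: at (-8.3125, 6.5625), ∇L = (-261.875, 168.75) → (-8.3125, 6.5625) − 0.125·(-261.875, 168.75) = (24.421875, -14.53125)
∂L/∂s at (24.421875, -14.53125) = 603.75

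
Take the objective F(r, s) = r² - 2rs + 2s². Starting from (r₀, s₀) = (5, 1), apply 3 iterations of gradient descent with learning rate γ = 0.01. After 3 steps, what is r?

∇F = (2r - 2s, -2r + 4s)
(r₁, s₁) = (5, 1) − 0.01·(8, -6) = (4.92, 1.06)
(r₂, s₂) = (4.92, 1.06) − 0.01·(7.72, -5.6) = (4.8428, 1.116)
(r₃, s₃) = (4.8428, 1.116) − 0.01·(7.4536, -5.2216) = (4.768264, 1.168216)
r = 4.768264

4.768264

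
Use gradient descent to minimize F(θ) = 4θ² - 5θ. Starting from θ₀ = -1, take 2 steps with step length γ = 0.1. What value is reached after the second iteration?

F′(θ) = 8θ - 5
θ₁ = -1 − 0.1·(-13) = 0.3
θ₂ = 0.3 − 0.1·(-2.6) = 0.56

0.56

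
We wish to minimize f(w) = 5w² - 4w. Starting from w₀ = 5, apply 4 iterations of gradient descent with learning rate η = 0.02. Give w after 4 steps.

2.28416

f′(w) = 10w - 4
Step 1: f′(5) = 46; w₁ = 5 − 0.02·46 = 4.08
Step 2: f′(4.08) = 36.8; w₂ = 4.08 − 0.02·36.8 = 3.344
Step 3: f′(3.344) = 29.44; w₃ = 3.344 − 0.02·29.44 = 2.7552
Step 4: f′(2.7552) = 23.552; w₄ = 2.7552 − 0.02·23.552 = 2.28416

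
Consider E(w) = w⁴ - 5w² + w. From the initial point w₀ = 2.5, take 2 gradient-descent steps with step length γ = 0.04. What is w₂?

1.16244224

E′(w) = 4w³ - 10w + 1
Step 1: E′(2.5) = 38.5; w₁ = 2.5 − 0.04·38.5 = 0.96
Step 2: E′(0.96) = -5.061056; w₂ = 0.96 − 0.04·(-5.061056) = 1.16244224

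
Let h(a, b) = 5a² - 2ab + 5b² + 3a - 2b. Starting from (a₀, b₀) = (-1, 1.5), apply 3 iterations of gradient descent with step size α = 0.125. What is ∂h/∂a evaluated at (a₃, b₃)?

1.5625

∇h = (10a - 2b + 3, -2a + 10b - 2)
Step 1: at (-1, 1.5), ∇h = (-10, 15) → (-1, 1.5) − 0.125·(-10, 15) = (0.25, -0.375)
Step 2: at (0.25, -0.375), ∇h = (6.25, -6.25) → (0.25, -0.375) − 0.125·(6.25, -6.25) = (-0.53125, 0.40625)
Step 3: at (-0.53125, 0.40625), ∇h = (-3.125, 3.125) → (-0.53125, 0.40625) − 0.125·(-3.125, 3.125) = (-0.140625, 0.015625)
∂h/∂a at (-0.140625, 0.015625) = 1.5625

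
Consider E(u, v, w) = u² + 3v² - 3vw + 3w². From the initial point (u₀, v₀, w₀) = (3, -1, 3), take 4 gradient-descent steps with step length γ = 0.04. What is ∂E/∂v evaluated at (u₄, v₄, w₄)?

∇E = (2u, 6v - 3w, -3v + 6w)
Step 1: at (3, -1, 3), ∇E = (6, -15, 21) → (3, -1, 3) − 0.04·(6, -15, 21) = (2.76, -0.4, 2.16)
Step 2: at (2.76, -0.4, 2.16), ∇E = (5.52, -8.88, 14.16) → (2.76, -0.4, 2.16) − 0.04·(5.52, -8.88, 14.16) = (2.5392, -0.0448, 1.5936)
Step 3: at (2.5392, -0.0448, 1.5936), ∇E = (5.0784, -5.0496, 9.696) → (2.5392, -0.0448, 1.5936) − 0.04·(5.0784, -5.0496, 9.696) = (2.336064, 0.157184, 1.20576)
Step 4: at (2.336064, 0.157184, 1.20576), ∇E = (4.672128, -2.674176, 6.763008) → (2.336064, 0.157184, 1.20576) − 0.04·(4.672128, -2.674176, 6.763008) = (2.14917888, 0.26415104, 0.93523968)
∂E/∂v at (2.14917888, 0.26415104, 0.93523968) = -1.2208128

-1.2208128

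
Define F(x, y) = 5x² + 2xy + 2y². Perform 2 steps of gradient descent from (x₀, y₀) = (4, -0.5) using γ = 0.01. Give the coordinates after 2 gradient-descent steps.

∇F = (10x + 2y, 2x + 4y)
Step 1: at (4, -0.5), ∇F = (39, 6) → (4, -0.5) − 0.01·(39, 6) = (3.61, -0.56)
Step 2: at (3.61, -0.56), ∇F = (34.98, 4.98) → (3.61, -0.56) − 0.01·(34.98, 4.98) = (3.2602, -0.6098)

(3.2602, -0.6098)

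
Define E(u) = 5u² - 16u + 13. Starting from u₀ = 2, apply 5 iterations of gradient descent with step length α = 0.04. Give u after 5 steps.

1.631104

E′(u) = 10u - 16
u₁ = 2 − 0.04·4 = 1.84
u₂ = 1.84 − 0.04·2.4 = 1.744
u₃ = 1.744 − 0.04·1.44 = 1.6864
u₄ = 1.6864 − 0.04·0.864 = 1.65184
u₅ = 1.65184 − 0.04·0.5184 = 1.631104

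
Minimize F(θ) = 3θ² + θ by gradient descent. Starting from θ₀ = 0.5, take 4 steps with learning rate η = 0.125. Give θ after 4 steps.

-0.1640625

F′(θ) = 6θ + 1
θ₁ = 0.5 − 0.125·4 = 0
θ₂ = 0 − 0.125·1 = -0.125
θ₃ = -0.125 − 0.125·0.25 = -0.15625
θ₄ = -0.15625 − 0.125·0.0625 = -0.1640625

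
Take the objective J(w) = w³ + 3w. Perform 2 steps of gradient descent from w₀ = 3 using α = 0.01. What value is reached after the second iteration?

2.4513

J′(w) = 3w² + 3
Step 1: J′(3) = 30; w₁ = 3 − 0.01·30 = 2.7
Step 2: J′(2.7) = 24.87; w₂ = 2.7 − 0.01·24.87 = 2.4513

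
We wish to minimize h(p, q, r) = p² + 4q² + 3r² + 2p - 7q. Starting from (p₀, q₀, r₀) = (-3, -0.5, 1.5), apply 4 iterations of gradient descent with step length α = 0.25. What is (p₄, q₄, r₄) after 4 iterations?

(-1.125, -0.5, 0.09375)

∇h = (2p + 2, 8q - 7, 6r)
(p₁, q₁, r₁) = (-3, -0.5, 1.5) − 0.25·(-4, -11, 9) = (-2, 2.25, -0.75)
(p₂, q₂, r₂) = (-2, 2.25, -0.75) − 0.25·(-2, 11, -4.5) = (-1.5, -0.5, 0.375)
(p₃, q₃, r₃) = (-1.5, -0.5, 0.375) − 0.25·(-1, -11, 2.25) = (-1.25, 2.25, -0.1875)
(p₄, q₄, r₄) = (-1.25, 2.25, -0.1875) − 0.25·(-0.5, 11, -1.125) = (-1.125, -0.5, 0.09375)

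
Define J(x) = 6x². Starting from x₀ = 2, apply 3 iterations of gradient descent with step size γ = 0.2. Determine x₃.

-5.488

J′(x) = 12x
x₁ = 2 − 0.2·24 = -2.8
x₂ = -2.8 − 0.2·(-33.6) = 3.92
x₃ = 3.92 − 0.2·47.04 = -5.488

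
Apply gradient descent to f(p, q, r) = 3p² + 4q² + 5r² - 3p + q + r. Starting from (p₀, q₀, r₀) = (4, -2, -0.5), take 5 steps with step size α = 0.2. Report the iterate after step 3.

∇f = (6p - 3, 8q + 1, 10r + 1)
(p₁, q₁, r₁) = (4, -2, -0.5) − 0.2·(21, -15, -4) = (-0.2, 1, 0.3)
(p₂, q₂, r₂) = (-0.2, 1, 0.3) − 0.2·(-4.2, 9, 4) = (0.64, -0.8, -0.5)
(p₃, q₃, r₃) = (0.64, -0.8, -0.5) − 0.2·(0.84, -5.4, -4) = (0.472, 0.28, 0.3)

(0.472, 0.28, 0.3)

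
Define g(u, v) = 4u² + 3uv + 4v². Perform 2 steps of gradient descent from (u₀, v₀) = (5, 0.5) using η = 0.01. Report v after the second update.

∇g = (8u + 3v, 3u + 8v)
Step 1: at (5, 0.5), ∇g = (41.5, 19) → (5, 0.5) − 0.01·(41.5, 19) = (4.585, 0.31)
Step 2: at (4.585, 0.31), ∇g = (37.61, 16.235) → (4.585, 0.31) − 0.01·(37.61, 16.235) = (4.2089, 0.14765)
v = 0.14765

0.14765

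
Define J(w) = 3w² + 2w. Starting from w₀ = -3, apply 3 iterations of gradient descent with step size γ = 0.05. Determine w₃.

-1.248

J′(w) = 6w + 2
Step 1: J′(-3) = -16; w₁ = -3 − 0.05·(-16) = -2.2
Step 2: J′(-2.2) = -11.2; w₂ = -2.2 − 0.05·(-11.2) = -1.64
Step 3: J′(-1.64) = -7.84; w₃ = -1.64 − 0.05·(-7.84) = -1.248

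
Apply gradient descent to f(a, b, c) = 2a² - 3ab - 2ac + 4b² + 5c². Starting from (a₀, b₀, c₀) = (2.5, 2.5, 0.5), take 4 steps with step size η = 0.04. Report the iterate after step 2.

∇f = (4a - 3b - 2c, -3a + 8b, -2a + 10c)
Step 1: at (2.5, 2.5, 0.5), ∇f = (1.5, 12.5, 0) → (2.5, 2.5, 0.5) − 0.04·(1.5, 12.5, 0) = (2.44, 2, 0.5)
Step 2: at (2.44, 2, 0.5), ∇f = (2.76, 8.68, 0.12) → (2.44, 2, 0.5) − 0.04·(2.76, 8.68, 0.12) = (2.3296, 1.6528, 0.4952)

(2.3296, 1.6528, 0.4952)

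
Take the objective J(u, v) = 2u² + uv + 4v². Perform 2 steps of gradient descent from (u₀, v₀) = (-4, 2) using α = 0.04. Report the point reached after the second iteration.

∇J = (4u + v, u + 8v)
Step 1: at (-4, 2), ∇J = (-14, 12) → (-4, 2) − 0.04·(-14, 12) = (-3.44, 1.52)
Step 2: at (-3.44, 1.52), ∇J = (-12.24, 8.72) → (-3.44, 1.52) − 0.04·(-12.24, 8.72) = (-2.9504, 1.1712)

(-2.9504, 1.1712)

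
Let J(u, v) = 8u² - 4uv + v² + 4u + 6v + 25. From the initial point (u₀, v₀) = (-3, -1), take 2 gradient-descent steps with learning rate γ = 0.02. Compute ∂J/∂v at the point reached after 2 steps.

∇J = (16u - 4v + 4, -4u + 2v + 6)
Step 1: at (-3, -1), ∇J = (-40, 16) → (-3, -1) − 0.02·(-40, 16) = (-2.2, -1.32)
Step 2: at (-2.2, -1.32), ∇J = (-25.92, 12.16) → (-2.2, -1.32) − 0.02·(-25.92, 12.16) = (-1.6816, -1.5632)
∂J/∂v at (-1.6816, -1.5632) = 9.6

9.6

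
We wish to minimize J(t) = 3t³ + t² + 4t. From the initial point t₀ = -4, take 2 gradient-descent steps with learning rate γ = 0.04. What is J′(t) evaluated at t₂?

15924.13727744

J′(t) = 9t² + 2t + 4
t₁ = -4 − 0.04·140 = -9.6
t₂ = -9.6 − 0.04·814.24 = -42.1696
J′(t) at (-42.1696) = 15924.13727744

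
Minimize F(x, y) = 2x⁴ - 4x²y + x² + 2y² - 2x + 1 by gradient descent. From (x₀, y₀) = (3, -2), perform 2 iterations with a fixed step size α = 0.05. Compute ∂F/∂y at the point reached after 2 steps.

-773797.58973184

∇F = (8x³ - 8xy + 2x - 2, -4x² + 4y)
(x₁, y₁) = (3, -2) − 0.05·(268, -44) = (-10.4, 0.2)
(x₂, y₂) = (-10.4, 0.2) − 0.05·(-9005.072, -431.84) = (439.8536, 21.792)
∂F/∂y at (439.8536, 21.792) = -773797.58973184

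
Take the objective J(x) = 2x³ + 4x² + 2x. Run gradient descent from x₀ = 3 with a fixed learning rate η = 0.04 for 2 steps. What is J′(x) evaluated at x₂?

0.50057216

J′(x) = 6x² + 8x + 2
x₁ = 3 − 0.04·80 = -0.2
x₂ = -0.2 − 0.04·0.64 = -0.2256
J′(x) at (-0.2256) = 0.50057216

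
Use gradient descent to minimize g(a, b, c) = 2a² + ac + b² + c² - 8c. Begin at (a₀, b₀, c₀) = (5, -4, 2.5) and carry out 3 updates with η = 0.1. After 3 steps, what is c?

2.55

∇g = (4a + c, 2b, a + 2c - 8)
(a₁, b₁, c₁) = (5, -4, 2.5) − 0.1·(22.5, -8, 2) = (2.75, -3.2, 2.3)
(a₂, b₂, c₂) = (2.75, -3.2, 2.3) − 0.1·(13.3, -6.4, -0.65) = (1.42, -2.56, 2.365)
(a₃, b₃, c₃) = (1.42, -2.56, 2.365) − 0.1·(8.045, -5.12, -1.85) = (0.6155, -2.048, 2.55)
c = 2.55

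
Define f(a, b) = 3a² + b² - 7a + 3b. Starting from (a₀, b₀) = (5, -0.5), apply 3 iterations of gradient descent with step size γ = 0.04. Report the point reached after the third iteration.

(2.849408, -0.721312)

∇f = (6a - 7, 2b + 3)
Step 1: at (5, -0.5), ∇f = (23, 2) → (5, -0.5) − 0.04·(23, 2) = (4.08, -0.58)
Step 2: at (4.08, -0.58), ∇f = (17.48, 1.84) → (4.08, -0.58) − 0.04·(17.48, 1.84) = (3.3808, -0.6536)
Step 3: at (3.3808, -0.6536), ∇f = (13.2848, 1.6928) → (3.3808, -0.6536) − 0.04·(13.2848, 1.6928) = (2.849408, -0.721312)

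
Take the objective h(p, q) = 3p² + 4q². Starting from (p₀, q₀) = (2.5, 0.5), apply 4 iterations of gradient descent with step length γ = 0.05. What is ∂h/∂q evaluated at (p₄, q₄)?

∇h = (6p, 8q)
Step 1: at (2.5, 0.5), ∇h = (15, 4) → (2.5, 0.5) − 0.05·(15, 4) = (1.75, 0.3)
Step 2: at (1.75, 0.3), ∇h = (10.5, 2.4) → (1.75, 0.3) − 0.05·(10.5, 2.4) = (1.225, 0.18)
Step 3: at (1.225, 0.18), ∇h = (7.35, 1.44) → (1.225, 0.18) − 0.05·(7.35, 1.44) = (0.8575, 0.108)
Step 4: at (0.8575, 0.108), ∇h = (5.145, 0.864) → (0.8575, 0.108) − 0.05·(5.145, 0.864) = (0.60025, 0.0648)
∂h/∂q at (0.60025, 0.0648) = 0.5184

0.5184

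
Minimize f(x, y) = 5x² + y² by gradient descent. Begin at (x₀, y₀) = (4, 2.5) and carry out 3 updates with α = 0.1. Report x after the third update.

0

∇f = (10x, 2y)
(x₁, y₁) = (4, 2.5) − 0.1·(40, 5) = (0, 2)
(x₂, y₂) = (0, 2) − 0.1·(0, 4) = (0, 1.6)
(x₃, y₃) = (0, 1.6) − 0.1·(0, 3.2) = (0, 1.28)
x = 0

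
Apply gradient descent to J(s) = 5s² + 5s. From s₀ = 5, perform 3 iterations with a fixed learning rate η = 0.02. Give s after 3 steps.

J′(s) = 10s + 5
Step 1: J′(5) = 55; s₁ = 5 − 0.02·55 = 3.9
Step 2: J′(3.9) = 44; s₂ = 3.9 − 0.02·44 = 3.02
Step 3: J′(3.02) = 35.2; s₃ = 3.02 − 0.02·35.2 = 2.316

2.316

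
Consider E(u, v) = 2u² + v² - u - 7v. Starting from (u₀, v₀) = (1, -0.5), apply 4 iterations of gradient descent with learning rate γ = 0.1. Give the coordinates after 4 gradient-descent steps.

(0.3472, 1.8616)

∇E = (4u - 1, 2v - 7)
(u₁, v₁) = (1, -0.5) − 0.1·(3, -8) = (0.7, 0.3)
(u₂, v₂) = (0.7, 0.3) − 0.1·(1.8, -6.4) = (0.52, 0.94)
(u₃, v₃) = (0.52, 0.94) − 0.1·(1.08, -5.12) = (0.412, 1.452)
(u₄, v₄) = (0.412, 1.452) − 0.1·(0.648, -4.096) = (0.3472, 1.8616)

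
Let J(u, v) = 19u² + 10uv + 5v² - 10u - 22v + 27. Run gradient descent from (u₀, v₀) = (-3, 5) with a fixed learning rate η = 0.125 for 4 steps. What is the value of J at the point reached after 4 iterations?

5399987.559814453125

∇J = (38u + 10v - 10, 10u + 10v - 22)
(u₁, v₁) = (-3, 5) − 0.125·(-74, -2) = (6.25, 5.25)
(u₂, v₂) = (6.25, 5.25) − 0.125·(280, 93) = (-28.75, -6.375)
(u₃, v₃) = (-28.75, -6.375) − 0.125·(-1166.25, -373.25) = (117.03125, 40.28125)
(u₄, v₄) = (117.03125, 40.28125) − 0.125·(4840, 1551.125) = (-487.96875, -153.609375)
J(-487.96875, -153.609375) = 5399987.559814453125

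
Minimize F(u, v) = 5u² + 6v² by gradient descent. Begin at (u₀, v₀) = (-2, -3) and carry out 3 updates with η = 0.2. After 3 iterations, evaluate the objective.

426.594944

∇F = (10u, 12v)
(u₁, v₁) = (-2, -3) − 0.2·(-20, -36) = (2, 4.2)
(u₂, v₂) = (2, 4.2) − 0.2·(20, 50.4) = (-2, -5.88)
(u₃, v₃) = (-2, -5.88) − 0.2·(-20, -70.56) = (2, 8.232)
F(2, 8.232) = 426.594944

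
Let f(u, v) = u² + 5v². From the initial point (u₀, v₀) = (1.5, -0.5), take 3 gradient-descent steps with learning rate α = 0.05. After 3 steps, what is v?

-0.0625

∇f = (2u, 10v)
(u₁, v₁) = (1.5, -0.5) − 0.05·(3, -5) = (1.35, -0.25)
(u₂, v₂) = (1.35, -0.25) − 0.05·(2.7, -2.5) = (1.215, -0.125)
(u₃, v₃) = (1.215, -0.125) − 0.05·(2.43, -1.25) = (1.0935, -0.0625)
v = -0.0625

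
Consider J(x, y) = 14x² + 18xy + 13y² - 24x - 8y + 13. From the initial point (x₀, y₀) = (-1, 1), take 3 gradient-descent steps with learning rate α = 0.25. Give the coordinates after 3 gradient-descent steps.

∇J = (28x + 18y - 24, 18x + 26y - 8)
Step 1: at (-1, 1), ∇J = (-34, 0) → (-1, 1) − 0.25·(-34, 0) = (7.5, 1)
Step 2: at (7.5, 1), ∇J = (204, 153) → (7.5, 1) − 0.25·(204, 153) = (-43.5, -37.25)
Step 3: at (-43.5, -37.25), ∇J = (-1912.5, -1759.5) → (-43.5, -37.25) − 0.25·(-1912.5, -1759.5) = (434.625, 402.625)

(434.625, 402.625)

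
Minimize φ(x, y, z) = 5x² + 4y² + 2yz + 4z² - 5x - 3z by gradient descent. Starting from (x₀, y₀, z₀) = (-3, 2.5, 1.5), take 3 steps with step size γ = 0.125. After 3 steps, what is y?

∇φ = (10x - 5, 8y + 2z, 2y + 8z - 3)
(x₁, y₁, z₁) = (-3, 2.5, 1.5) − 0.125·(-35, 23, 14) = (1.375, -0.375, -0.25)
(x₂, y₂, z₂) = (1.375, -0.375, -0.25) − 0.125·(8.75, -3.5, -5.75) = (0.28125, 0.0625, 0.46875)
(x₃, y₃, z₃) = (0.28125, 0.0625, 0.46875) − 0.125·(-2.1875, 1.4375, 0.875) = (0.5546875, -0.1171875, 0.359375)
y = -0.1171875

-0.1171875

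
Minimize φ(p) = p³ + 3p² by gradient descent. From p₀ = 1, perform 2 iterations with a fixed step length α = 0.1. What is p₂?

φ′(p) = 3p² + 6p
Step 1: φ′(1) = 9; p₁ = 1 − 0.1·9 = 0.1
Step 2: φ′(0.1) = 0.63; p₂ = 0.1 − 0.1·0.63 = 0.037

0.037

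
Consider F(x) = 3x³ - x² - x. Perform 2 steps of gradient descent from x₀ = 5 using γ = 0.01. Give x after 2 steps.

F′(x) = 9x² - 2x - 1
Step 1: F′(5) = 214; x₁ = 5 − 0.01·214 = 2.86
Step 2: F′(2.86) = 66.8964; x₂ = 2.86 − 0.01·66.8964 = 2.191036

2.191036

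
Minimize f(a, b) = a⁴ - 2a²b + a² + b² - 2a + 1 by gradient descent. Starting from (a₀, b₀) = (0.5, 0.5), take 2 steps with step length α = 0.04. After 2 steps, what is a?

0.61010944

∇f = (4a³ - 4ab + 2a - 2, -2a² + 2b)
(a₁, b₁) = (0.5, 0.5) − 0.04·(-1.5, 0.5) = (0.56, 0.48)
(a₂, b₂) = (0.56, 0.48) − 0.04·(-1.252736, 0.3328) = (0.61010944, 0.466688)
a = 0.61010944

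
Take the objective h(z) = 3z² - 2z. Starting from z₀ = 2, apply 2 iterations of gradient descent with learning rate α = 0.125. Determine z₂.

h′(z) = 6z - 2
Step 1: h′(2) = 10; z₁ = 2 − 0.125·10 = 0.75
Step 2: h′(0.75) = 2.5; z₂ = 0.75 − 0.125·2.5 = 0.4375

0.4375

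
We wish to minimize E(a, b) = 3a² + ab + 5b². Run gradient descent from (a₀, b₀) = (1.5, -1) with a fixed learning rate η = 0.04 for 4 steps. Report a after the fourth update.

0.55882752

∇E = (6a + b, a + 10b)
Step 1: at (1.5, -1), ∇E = (8, -8.5) → (1.5, -1) − 0.04·(8, -8.5) = (1.18, -0.66)
Step 2: at (1.18, -0.66), ∇E = (6.42, -5.42) → (1.18, -0.66) − 0.04·(6.42, -5.42) = (0.9232, -0.4432)
Step 3: at (0.9232, -0.4432), ∇E = (5.096, -3.5088) → (0.9232, -0.4432) − 0.04·(5.096, -3.5088) = (0.71936, -0.302848)
Step 4: at (0.71936, -0.302848), ∇E = (4.013312, -2.30912) → (0.71936, -0.302848) − 0.04·(4.013312, -2.30912) = (0.55882752, -0.2104832)
a = 0.55882752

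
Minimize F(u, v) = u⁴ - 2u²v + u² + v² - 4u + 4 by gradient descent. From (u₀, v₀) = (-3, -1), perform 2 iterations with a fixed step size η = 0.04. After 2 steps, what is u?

0.40992

∇F = (4u³ - 4uv + 2u - 4, -2u² + 2v)
Step 1: at (-3, -1), ∇F = (-130, -20) → (-3, -1) − 0.04·(-130, -20) = (2.2, -0.2)
Step 2: at (2.2, -0.2), ∇F = (44.752, -10.08) → (2.2, -0.2) − 0.04·(44.752, -10.08) = (0.40992, 0.2032)
u = 0.40992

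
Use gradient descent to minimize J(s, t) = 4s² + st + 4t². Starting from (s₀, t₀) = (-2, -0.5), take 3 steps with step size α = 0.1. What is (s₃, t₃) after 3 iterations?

(-0.0215, 0.019)

∇J = (8s + t, s + 8t)
Step 1: at (-2, -0.5), ∇J = (-16.5, -6) → (-2, -0.5) − 0.1·(-16.5, -6) = (-0.35, 0.1)
Step 2: at (-0.35, 0.1), ∇J = (-2.7, 0.45) → (-0.35, 0.1) − 0.1·(-2.7, 0.45) = (-0.08, 0.055)
Step 3: at (-0.08, 0.055), ∇J = (-0.585, 0.36) → (-0.08, 0.055) − 0.1·(-0.585, 0.36) = (-0.0215, 0.019)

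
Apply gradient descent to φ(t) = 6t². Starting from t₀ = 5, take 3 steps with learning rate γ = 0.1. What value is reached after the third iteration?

φ′(t) = 12t
t₁ = 5 − 0.1·60 = -1
t₂ = -1 − 0.1·(-12) = 0.2
t₃ = 0.2 − 0.1·2.4 = -0.04

-0.04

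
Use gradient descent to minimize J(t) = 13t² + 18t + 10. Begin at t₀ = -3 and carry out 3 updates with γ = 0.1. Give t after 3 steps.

J′(t) = 26t + 18
Step 1: J′(-3) = -60; t₁ = -3 − 0.1·(-60) = 3
Step 2: J′(3) = 96; t₂ = 3 − 0.1·96 = -6.6
Step 3: J′(-6.6) = -153.6; t₃ = -6.6 − 0.1·(-153.6) = 8.76

8.76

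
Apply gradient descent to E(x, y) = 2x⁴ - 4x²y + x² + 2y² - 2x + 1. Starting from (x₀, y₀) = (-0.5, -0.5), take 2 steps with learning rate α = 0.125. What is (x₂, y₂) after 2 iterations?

(0.390625, -0.03125)

∇E = (8x³ - 8xy + 2x - 2, -4x² + 4y)
(x₁, y₁) = (-0.5, -0.5) − 0.125·(-6, -3) = (0.25, -0.125)
(x₂, y₂) = (0.25, -0.125) − 0.125·(-1.125, -0.75) = (0.390625, -0.03125)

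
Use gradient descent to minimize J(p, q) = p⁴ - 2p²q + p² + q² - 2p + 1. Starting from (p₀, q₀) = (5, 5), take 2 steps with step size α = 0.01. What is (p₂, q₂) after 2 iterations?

∇J = (4p³ - 4pq + 2p - 2, -2p² + 2q)
Step 1: at (5, 5), ∇J = (408, -40) → (5, 5) − 0.01·(408, -40) = (0.92, 5.4)
Step 2: at (0.92, 5.4), ∇J = (-16.917248, 9.1072) → (0.92, 5.4) − 0.01·(-16.917248, 9.1072) = (1.08917248, 5.308928)

(1.08917248, 5.308928)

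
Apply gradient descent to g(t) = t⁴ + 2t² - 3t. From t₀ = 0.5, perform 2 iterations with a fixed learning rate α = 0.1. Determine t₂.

g′(t) = 4t³ + 4t - 3
t₁ = 0.5 − 0.1·(-0.5) = 0.55
t₂ = 0.55 − 0.1·(-0.1345) = 0.56345

0.56345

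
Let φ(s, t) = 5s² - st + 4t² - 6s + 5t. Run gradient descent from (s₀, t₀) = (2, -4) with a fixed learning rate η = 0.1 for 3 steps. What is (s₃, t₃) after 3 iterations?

(0.53, -0.591)

∇φ = (10s - t - 6, -s + 8t + 5)
(s₁, t₁) = (2, -4) − 0.1·(18, -29) = (0.2, -1.1)
(s₂, t₂) = (0.2, -1.1) − 0.1·(-2.9, -4) = (0.49, -0.7)
(s₃, t₃) = (0.49, -0.7) − 0.1·(-0.4, -1.09) = (0.53, -0.591)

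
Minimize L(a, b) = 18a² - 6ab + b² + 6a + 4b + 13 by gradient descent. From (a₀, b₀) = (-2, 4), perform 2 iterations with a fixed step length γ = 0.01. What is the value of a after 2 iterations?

-0.5384

∇L = (36a - 6b + 6, -6a + 2b + 4)
Step 1: at (-2, 4), ∇L = (-90, 24) → (-2, 4) − 0.01·(-90, 24) = (-1.1, 3.76)
Step 2: at (-1.1, 3.76), ∇L = (-56.16, 18.12) → (-1.1, 3.76) − 0.01·(-56.16, 18.12) = (-0.5384, 3.5788)
a = -0.5384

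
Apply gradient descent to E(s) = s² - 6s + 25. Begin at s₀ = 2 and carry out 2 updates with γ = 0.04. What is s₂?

E′(s) = 2s - 6
s₁ = 2 − 0.04·(-2) = 2.08
s₂ = 2.08 − 0.04·(-1.84) = 2.1536

2.1536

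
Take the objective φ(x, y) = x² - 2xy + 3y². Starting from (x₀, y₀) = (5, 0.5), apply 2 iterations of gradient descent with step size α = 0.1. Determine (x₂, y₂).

(3.52, 1.3)

∇φ = (2x - 2y, -2x + 6y)
(x₁, y₁) = (5, 0.5) − 0.1·(9, -7) = (4.1, 1.2)
(x₂, y₂) = (4.1, 1.2) − 0.1·(5.8, -1) = (3.52, 1.3)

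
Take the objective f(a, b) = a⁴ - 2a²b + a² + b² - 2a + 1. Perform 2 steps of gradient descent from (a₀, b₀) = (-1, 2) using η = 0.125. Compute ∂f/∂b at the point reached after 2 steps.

∇f = (4a³ - 4ab + 2a - 2, -2a² + 2b)
Step 1: at (-1, 2), ∇f = (0, 2) → (-1, 2) − 0.125·(0, 2) = (-1, 1.75)
Step 2: at (-1, 1.75), ∇f = (-1, 1.5) → (-1, 1.75) − 0.125·(-1, 1.5) = (-0.875, 1.5625)
∂f/∂b at (-0.875, 1.5625) = 1.59375

1.59375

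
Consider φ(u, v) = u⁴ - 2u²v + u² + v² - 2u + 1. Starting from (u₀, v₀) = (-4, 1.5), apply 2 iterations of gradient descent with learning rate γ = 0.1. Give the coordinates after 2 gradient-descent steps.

∇φ = (4u³ - 4uv + 2u - 2, -2u² + 2v)
Step 1: at (-4, 1.5), ∇φ = (-242, -29) → (-4, 1.5) − 0.1·(-242, -29) = (20.2, 4.4)
Step 2: at (20.2, 4.4), ∇φ = (32652.512, -807.28) → (20.2, 4.4) − 0.1·(32652.512, -807.28) = (-3245.0512, 85.128)

(-3245.0512, 85.128)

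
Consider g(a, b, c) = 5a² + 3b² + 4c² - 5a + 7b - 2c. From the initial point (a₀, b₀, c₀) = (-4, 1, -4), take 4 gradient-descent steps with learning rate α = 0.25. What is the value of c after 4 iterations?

∇g = (10a - 5, 6b + 7, 8c - 2)
Step 1: at (-4, 1, -4), ∇g = (-45, 13, -34) → (-4, 1, -4) − 0.25·(-45, 13, -34) = (7.25, -2.25, 4.5)
Step 2: at (7.25, -2.25, 4.5), ∇g = (67.5, -6.5, 34) → (7.25, -2.25, 4.5) − 0.25·(67.5, -6.5, 34) = (-9.625, -0.625, -4)
Step 3: at (-9.625, -0.625, -4), ∇g = (-101.25, 3.25, -34) → (-9.625, -0.625, -4) − 0.25·(-101.25, 3.25, -34) = (15.6875, -1.4375, 4.5)
Step 4: at (15.6875, -1.4375, 4.5), ∇g = (151.875, -1.625, 34) → (15.6875, -1.4375, 4.5) − 0.25·(151.875, -1.625, 34) = (-22.28125, -1.03125, -4)
c = -4

-4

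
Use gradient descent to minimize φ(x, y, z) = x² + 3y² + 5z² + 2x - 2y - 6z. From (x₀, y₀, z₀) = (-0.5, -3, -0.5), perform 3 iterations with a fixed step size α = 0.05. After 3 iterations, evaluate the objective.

1.0156915

∇φ = (2x + 2, 6y - 2, 10z - 6)
Step 1: at (-0.5, -3, -0.5), ∇φ = (1, -20, -11) → (-0.5, -3, -0.5) − 0.05·(1, -20, -11) = (-0.55, -2, 0.05)
Step 2: at (-0.55, -2, 0.05), ∇φ = (0.9, -14, -5.5) → (-0.55, -2, 0.05) − 0.05·(0.9, -14, -5.5) = (-0.595, -1.3, 0.325)
Step 3: at (-0.595, -1.3, 0.325), ∇φ = (0.81, -9.8, -2.75) → (-0.595, -1.3, 0.325) − 0.05·(0.81, -9.8, -2.75) = (-0.6355, -0.81, 0.4625)
φ(-0.6355, -0.81, 0.4625) = 1.0156915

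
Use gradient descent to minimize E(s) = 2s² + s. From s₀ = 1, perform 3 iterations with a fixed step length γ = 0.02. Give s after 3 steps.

0.72336

E′(s) = 4s + 1
s₁ = 1 − 0.02·5 = 0.9
s₂ = 0.9 − 0.02·4.6 = 0.808
s₃ = 0.808 − 0.02·4.232 = 0.72336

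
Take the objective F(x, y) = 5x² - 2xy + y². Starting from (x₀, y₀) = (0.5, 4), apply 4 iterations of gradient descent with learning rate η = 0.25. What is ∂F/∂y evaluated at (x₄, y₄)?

∇F = (10x - 2y, -2x + 2y)
(x₁, y₁) = (0.5, 4) − 0.25·(-3, 7) = (1.25, 2.25)
(x₂, y₂) = (1.25, 2.25) − 0.25·(8, 2) = (-0.75, 1.75)
(x₃, y₃) = (-0.75, 1.75) − 0.25·(-11, 5) = (2, 0.5)
(x₄, y₄) = (2, 0.5) − 0.25·(19, -3) = (-2.75, 1.25)
∂F/∂y at (-2.75, 1.25) = 8

8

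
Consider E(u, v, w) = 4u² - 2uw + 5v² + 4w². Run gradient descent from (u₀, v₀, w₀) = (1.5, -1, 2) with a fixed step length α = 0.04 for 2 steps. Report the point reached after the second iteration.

(0.9208, -0.36, 1.1008)

∇E = (8u - 2w, 10v, -2u + 8w)
Step 1: at (1.5, -1, 2), ∇E = (8, -10, 13) → (1.5, -1, 2) − 0.04·(8, -10, 13) = (1.18, -0.6, 1.48)
Step 2: at (1.18, -0.6, 1.48), ∇E = (6.48, -6, 9.48) → (1.18, -0.6, 1.48) − 0.04·(6.48, -6, 9.48) = (0.9208, -0.36, 1.1008)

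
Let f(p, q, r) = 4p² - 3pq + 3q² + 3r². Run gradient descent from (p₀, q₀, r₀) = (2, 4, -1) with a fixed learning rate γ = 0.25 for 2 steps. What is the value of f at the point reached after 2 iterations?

14.875

∇f = (8p - 3q, -3p + 6q, 6r)
Step 1: at (2, 4, -1), ∇f = (4, 18, -6) → (2, 4, -1) − 0.25·(4, 18, -6) = (1, -0.5, 0.5)
Step 2: at (1, -0.5, 0.5), ∇f = (9.5, -6, 3) → (1, -0.5, 0.5) − 0.25·(9.5, -6, 3) = (-1.375, 1, -0.25)
f(-1.375, 1, -0.25) = 14.875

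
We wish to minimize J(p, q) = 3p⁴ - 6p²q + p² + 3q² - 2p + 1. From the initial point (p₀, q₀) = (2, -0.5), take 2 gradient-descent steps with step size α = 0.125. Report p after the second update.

∇J = (12p³ - 12pq + 2p - 2, -6p² + 6q)
Step 1: at (2, -0.5), ∇J = (110, -27) → (2, -0.5) − 0.125·(110, -27) = (-11.75, 2.875)
Step 2: at (-11.75, 2.875), ∇J = (-19086.9375, -811.125) → (-11.75, 2.875) − 0.125·(-19086.9375, -811.125) = (2374.1171875, 104.265625)
p = 2374.1171875

2374.1171875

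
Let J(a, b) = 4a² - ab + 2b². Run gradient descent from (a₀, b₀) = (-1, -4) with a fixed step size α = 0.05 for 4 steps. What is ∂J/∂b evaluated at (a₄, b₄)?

∇J = (8a - b, -a + 4b)
(a₁, b₁) = (-1, -4) − 0.05·(-4, -15) = (-0.8, -3.25)
(a₂, b₂) = (-0.8, -3.25) − 0.05·(-3.15, -12.2) = (-0.6425, -2.64)
(a₃, b₃) = (-0.6425, -2.64) − 0.05·(-2.5, -9.9175) = (-0.5175, -2.144125)
(a₄, b₄) = (-0.5175, -2.144125) − 0.05·(-1.995875, -8.059) = (-0.41770625, -1.741175)
∂J/∂b at (-0.41770625, -1.741175) = -6.54699375

-6.54699375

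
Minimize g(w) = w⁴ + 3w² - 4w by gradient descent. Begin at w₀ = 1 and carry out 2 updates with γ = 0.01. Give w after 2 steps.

g′(w) = 4w³ + 6w - 4
w₁ = 1 − 0.01·6 = 0.94
w₂ = 0.94 − 0.01·4.962336 = 0.89037664

0.89037664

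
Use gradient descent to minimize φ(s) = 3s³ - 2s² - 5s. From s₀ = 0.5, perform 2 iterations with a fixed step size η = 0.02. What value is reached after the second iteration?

0.6788755

φ′(s) = 9s² - 4s - 5
Step 1: φ′(0.5) = -4.75; s₁ = 0.5 − 0.02·(-4.75) = 0.595
Step 2: φ′(0.595) = -4.193775; s₂ = 0.595 − 0.02·(-4.193775) = 0.6788755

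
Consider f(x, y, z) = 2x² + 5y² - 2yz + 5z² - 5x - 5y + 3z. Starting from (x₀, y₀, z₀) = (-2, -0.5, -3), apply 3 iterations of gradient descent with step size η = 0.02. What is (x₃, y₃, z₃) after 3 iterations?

∇f = (4x - 5, 10y - 2z - 5, -2y + 10z + 3)
Step 1: at (-2, -0.5, -3), ∇f = (-13, -4, -26) → (-2, -0.5, -3) − 0.02·(-13, -4, -26) = (-1.74, -0.42, -2.48)
Step 2: at (-1.74, -0.42, -2.48), ∇f = (-11.96, -4.24, -20.96) → (-1.74, -0.42, -2.48) − 0.02·(-11.96, -4.24, -20.96) = (-1.5008, -0.3352, -2.0608)
Step 3: at (-1.5008, -0.3352, -2.0608), ∇f = (-11.0032, -4.2304, -16.9376) → (-1.5008, -0.3352, -2.0608) − 0.02·(-11.0032, -4.2304, -16.9376) = (-1.280736, -0.250592, -1.722048)

(-1.280736, -0.250592, -1.722048)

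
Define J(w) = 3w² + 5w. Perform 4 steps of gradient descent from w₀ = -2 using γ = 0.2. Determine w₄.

-0.8352

J′(w) = 6w + 5
w₁ = -2 − 0.2·(-7) = -0.6
w₂ = -0.6 − 0.2·1.4 = -0.88
w₃ = -0.88 − 0.2·(-0.28) = -0.824
w₄ = -0.824 − 0.2·0.056 = -0.8352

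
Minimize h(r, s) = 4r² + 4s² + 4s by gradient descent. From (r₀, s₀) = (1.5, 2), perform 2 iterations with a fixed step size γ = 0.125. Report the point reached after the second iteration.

(0, -0.5)

∇h = (8r, 8s + 4)
Step 1: at (1.5, 2), ∇h = (12, 20) → (1.5, 2) − 0.125·(12, 20) = (0, -0.5)
Step 2: at (0, -0.5), ∇h = (0, 0) → (0, -0.5) − 0.125·(0, 0) = (0, -0.5)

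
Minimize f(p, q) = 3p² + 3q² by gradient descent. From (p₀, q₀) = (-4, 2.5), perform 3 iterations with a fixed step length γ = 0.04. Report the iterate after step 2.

∇f = (6p, 6q)
Step 1: at (-4, 2.5), ∇f = (-24, 15) → (-4, 2.5) − 0.04·(-24, 15) = (-3.04, 1.9)
Step 2: at (-3.04, 1.9), ∇f = (-18.24, 11.4) → (-3.04, 1.9) − 0.04·(-18.24, 11.4) = (-2.3104, 1.444)

(-2.3104, 1.444)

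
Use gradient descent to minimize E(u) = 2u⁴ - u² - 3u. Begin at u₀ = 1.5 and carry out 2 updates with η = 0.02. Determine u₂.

0.98164608

E′(u) = 8u³ - 2u - 3
u₁ = 1.5 − 0.02·21 = 1.08
u₂ = 1.08 − 0.02·4.917696 = 0.98164608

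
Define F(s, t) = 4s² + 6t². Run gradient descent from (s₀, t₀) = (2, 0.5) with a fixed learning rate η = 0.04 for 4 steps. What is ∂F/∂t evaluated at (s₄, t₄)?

∇F = (8s, 12t)
Step 1: at (2, 0.5), ∇F = (16, 6) → (2, 0.5) − 0.04·(16, 6) = (1.36, 0.26)
Step 2: at (1.36, 0.26), ∇F = (10.88, 3.12) → (1.36, 0.26) − 0.04·(10.88, 3.12) = (0.9248, 0.1352)
Step 3: at (0.9248, 0.1352), ∇F = (7.3984, 1.6224) → (0.9248, 0.1352) − 0.04·(7.3984, 1.6224) = (0.628864, 0.070304)
Step 4: at (0.628864, 0.070304), ∇F = (5.030912, 0.843648) → (0.628864, 0.070304) − 0.04·(5.030912, 0.843648) = (0.42762752, 0.03655808)
∂F/∂t at (0.42762752, 0.03655808) = 0.43869696

0.43869696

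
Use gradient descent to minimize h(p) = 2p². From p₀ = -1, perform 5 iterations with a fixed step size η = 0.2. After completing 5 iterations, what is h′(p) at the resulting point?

h′(p) = 4p
Step 1: h′(-1) = -4; p₁ = -1 − 0.2·(-4) = -0.2
Step 2: h′(-0.2) = -0.8; p₂ = -0.2 − 0.2·(-0.8) = -0.04
Step 3: h′(-0.04) = -0.16; p₃ = -0.04 − 0.2·(-0.16) = -0.008
Step 4: h′(-0.008) = -0.032; p₄ = -0.008 − 0.2·(-0.032) = -0.0016
Step 5: h′(-0.0016) = -0.0064; p₅ = -0.0016 − 0.2·(-0.0064) = -0.00032
h′(p) at (-0.00032) = -0.00128

-0.00128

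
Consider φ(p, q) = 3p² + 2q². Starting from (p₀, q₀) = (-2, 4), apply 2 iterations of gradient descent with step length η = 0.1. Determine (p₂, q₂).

∇φ = (6p, 4q)
Step 1: at (-2, 4), ∇φ = (-12, 16) → (-2, 4) − 0.1·(-12, 16) = (-0.8, 2.4)
Step 2: at (-0.8, 2.4), ∇φ = (-4.8, 9.6) → (-0.8, 2.4) − 0.1·(-4.8, 9.6) = (-0.32, 1.44)

(-0.32, 1.44)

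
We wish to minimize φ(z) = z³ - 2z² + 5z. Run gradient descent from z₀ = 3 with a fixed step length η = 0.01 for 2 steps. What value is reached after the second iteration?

2.6268

φ′(z) = 3z² - 4z + 5
Step 1: φ′(3) = 20; z₁ = 3 − 0.01·20 = 2.8
Step 2: φ′(2.8) = 17.32; z₂ = 2.8 − 0.01·17.32 = 2.6268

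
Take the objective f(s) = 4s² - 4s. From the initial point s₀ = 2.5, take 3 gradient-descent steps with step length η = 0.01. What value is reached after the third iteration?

2.057376

f′(s) = 8s - 4
Step 1: f′(2.5) = 16; s₁ = 2.5 − 0.01·16 = 2.34
Step 2: f′(2.34) = 14.72; s₂ = 2.34 − 0.01·14.72 = 2.1928
Step 3: f′(2.1928) = 13.5424; s₃ = 2.1928 − 0.01·13.5424 = 2.057376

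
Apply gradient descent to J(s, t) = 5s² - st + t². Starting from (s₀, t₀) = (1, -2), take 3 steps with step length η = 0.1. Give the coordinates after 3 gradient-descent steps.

(-0.122, -0.991)

∇J = (10s - t, -s + 2t)
Step 1: at (1, -2), ∇J = (12, -5) → (1, -2) − 0.1·(12, -5) = (-0.2, -1.5)
Step 2: at (-0.2, -1.5), ∇J = (-0.5, -2.8) → (-0.2, -1.5) − 0.1·(-0.5, -2.8) = (-0.15, -1.22)
Step 3: at (-0.15, -1.22), ∇J = (-0.28, -2.29) → (-0.15, -1.22) − 0.1·(-0.28, -2.29) = (-0.122, -0.991)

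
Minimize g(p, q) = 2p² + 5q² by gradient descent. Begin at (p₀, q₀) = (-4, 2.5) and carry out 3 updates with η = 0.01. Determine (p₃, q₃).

∇g = (4p, 10q)
Step 1: at (-4, 2.5), ∇g = (-16, 25) → (-4, 2.5) − 0.01·(-16, 25) = (-3.84, 2.25)
Step 2: at (-3.84, 2.25), ∇g = (-15.36, 22.5) → (-3.84, 2.25) − 0.01·(-15.36, 22.5) = (-3.6864, 2.025)
Step 3: at (-3.6864, 2.025), ∇g = (-14.7456, 20.25) → (-3.6864, 2.025) − 0.01·(-14.7456, 20.25) = (-3.538944, 1.8225)

(-3.538944, 1.8225)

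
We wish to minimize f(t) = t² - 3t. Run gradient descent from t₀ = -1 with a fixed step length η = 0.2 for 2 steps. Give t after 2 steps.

0.6

f′(t) = 2t - 3
t₁ = -1 − 0.2·(-5) = 0
t₂ = 0 − 0.2·(-3) = 0.6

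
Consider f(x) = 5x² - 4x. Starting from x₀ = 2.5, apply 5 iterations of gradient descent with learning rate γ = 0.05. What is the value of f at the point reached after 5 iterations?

f′(x) = 10x - 4
x₁ = 2.5 − 0.05·21 = 1.45
x₂ = 1.45 − 0.05·10.5 = 0.925
x₃ = 0.925 − 0.05·5.25 = 0.6625
x₄ = 0.6625 − 0.05·2.625 = 0.53125
x₅ = 0.53125 − 0.05·1.3125 = 0.465625
f(0.465625) = -0.778466796875

-0.778466796875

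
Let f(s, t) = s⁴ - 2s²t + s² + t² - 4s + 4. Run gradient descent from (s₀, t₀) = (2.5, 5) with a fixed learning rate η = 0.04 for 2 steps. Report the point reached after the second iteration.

(2.35783424, 4.999328)

∇f = (4s³ - 4st + 2s - 4, -2s² + 2t)
Step 1: at (2.5, 5), ∇f = (13.5, -2.5) → (2.5, 5) − 0.04·(13.5, -2.5) = (1.96, 5.1)
Step 2: at (1.96, 5.1), ∇f = (-9.945856, 2.5168) → (1.96, 5.1) − 0.04·(-9.945856, 2.5168) = (2.35783424, 4.999328)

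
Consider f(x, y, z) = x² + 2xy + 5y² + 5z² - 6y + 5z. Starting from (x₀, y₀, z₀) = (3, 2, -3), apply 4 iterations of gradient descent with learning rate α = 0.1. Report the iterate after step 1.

(2, 0, -0.5)

∇f = (2x + 2y, 2x + 10y - 6, 10z + 5)
Step 1: at (3, 2, -3), ∇f = (10, 20, -25) → (3, 2, -3) − 0.1·(10, 20, -25) = (2, 0, -0.5)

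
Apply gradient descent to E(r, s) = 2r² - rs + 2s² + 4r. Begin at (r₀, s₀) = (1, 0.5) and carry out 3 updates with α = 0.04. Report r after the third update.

0.231552

∇E = (4r - s + 4, -r + 4s)
Step 1: at (1, 0.5), ∇E = (7.5, 1) → (1, 0.5) − 0.04·(7.5, 1) = (0.7, 0.46)
Step 2: at (0.7, 0.46), ∇E = (6.34, 1.14) → (0.7, 0.46) − 0.04·(6.34, 1.14) = (0.4464, 0.4144)
Step 3: at (0.4464, 0.4144), ∇E = (5.3712, 1.2112) → (0.4464, 0.4144) − 0.04·(5.3712, 1.2112) = (0.231552, 0.365952)
r = 0.231552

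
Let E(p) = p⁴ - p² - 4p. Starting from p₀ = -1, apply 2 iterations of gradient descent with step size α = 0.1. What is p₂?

E′(p) = 4p³ - 2p - 4
Step 1: E′(-1) = -6; p₁ = -1 − 0.1·(-6) = -0.4
Step 2: E′(-0.4) = -3.456; p₂ = -0.4 − 0.1·(-3.456) = -0.0544

-0.0544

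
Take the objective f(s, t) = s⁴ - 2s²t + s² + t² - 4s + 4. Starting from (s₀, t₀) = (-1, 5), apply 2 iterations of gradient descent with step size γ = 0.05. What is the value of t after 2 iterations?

4.365

∇f = (4s³ - 4st + 2s - 4, -2s² + 2t)
(s₁, t₁) = (-1, 5) − 0.05·(10, 8) = (-1.5, 4.6)
(s₂, t₂) = (-1.5, 4.6) − 0.05·(7.1, 4.7) = (-1.855, 4.365)
t = 4.365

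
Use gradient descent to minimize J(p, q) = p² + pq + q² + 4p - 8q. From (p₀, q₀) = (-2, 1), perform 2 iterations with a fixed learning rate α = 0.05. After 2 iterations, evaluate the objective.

∇J = (2p + q + 4, p + 2q - 8)
Step 1: at (-2, 1), ∇J = (1, -8) → (-2, 1) − 0.05·(1, -8) = (-2.05, 1.4)
Step 2: at (-2.05, 1.4), ∇J = (1.3, -7.25) → (-2.05, 1.4) − 0.05·(1.3, -7.25) = (-2.115, 1.7625)
J(-2.115, 1.7625) = -18.70805625

-18.70805625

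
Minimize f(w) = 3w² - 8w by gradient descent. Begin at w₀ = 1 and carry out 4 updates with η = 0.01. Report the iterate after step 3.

1.056472

f′(w) = 6w - 8
w₁ = 1 − 0.01·(-2) = 1.02
w₂ = 1.02 − 0.01·(-1.88) = 1.0388
w₃ = 1.0388 − 0.01·(-1.7672) = 1.056472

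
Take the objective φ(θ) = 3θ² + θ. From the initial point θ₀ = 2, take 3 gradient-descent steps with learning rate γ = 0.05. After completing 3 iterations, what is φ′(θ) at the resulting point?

4.459

φ′(θ) = 6θ + 1
Step 1: φ′(2) = 13; θ₁ = 2 − 0.05·13 = 1.35
Step 2: φ′(1.35) = 9.1; θ₂ = 1.35 − 0.05·9.1 = 0.895
Step 3: φ′(0.895) = 6.37; θ₃ = 0.895 − 0.05·6.37 = 0.5765
φ′(θ) at (0.5765) = 4.459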